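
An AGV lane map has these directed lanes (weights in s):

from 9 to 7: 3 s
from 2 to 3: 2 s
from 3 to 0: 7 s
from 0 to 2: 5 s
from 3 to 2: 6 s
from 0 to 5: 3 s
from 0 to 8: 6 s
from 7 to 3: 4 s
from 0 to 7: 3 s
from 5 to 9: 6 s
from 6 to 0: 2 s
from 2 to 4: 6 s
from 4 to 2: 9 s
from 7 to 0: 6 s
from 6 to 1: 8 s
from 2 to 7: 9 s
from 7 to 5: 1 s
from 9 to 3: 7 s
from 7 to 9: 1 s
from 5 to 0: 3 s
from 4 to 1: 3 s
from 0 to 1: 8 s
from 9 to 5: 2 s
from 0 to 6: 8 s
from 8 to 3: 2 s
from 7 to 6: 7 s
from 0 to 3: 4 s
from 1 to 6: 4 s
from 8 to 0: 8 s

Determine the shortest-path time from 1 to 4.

Enumerating some paths:
1 - 6 - 0 - 3 - 2 - 4: 4+2+4+6+6 = 22
1 - 6 - 0 - 2 - 4: 4+2+5+6 = 17
1 - 6 - 0 - 7 - 3 - 2 - 4: 4+2+3+4+6+6 = 25
The minimum is 17 s via 1 - 6 - 0 - 2 - 4.

17 s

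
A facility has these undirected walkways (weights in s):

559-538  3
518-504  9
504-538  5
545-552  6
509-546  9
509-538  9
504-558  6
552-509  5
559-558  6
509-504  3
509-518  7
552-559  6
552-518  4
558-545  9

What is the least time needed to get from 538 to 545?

Running Dijkstra from 538:
538: 0
559: 3  (via 538)
504: 5  (via 538)
509: 8  (via 504)
558: 9  (via 559)
552: 9  (via 559)
518: 13  (via 552)
545: 15  (via 552)
Shortest route: 538 → 559 → 552 → 545 = 15 s.

15 s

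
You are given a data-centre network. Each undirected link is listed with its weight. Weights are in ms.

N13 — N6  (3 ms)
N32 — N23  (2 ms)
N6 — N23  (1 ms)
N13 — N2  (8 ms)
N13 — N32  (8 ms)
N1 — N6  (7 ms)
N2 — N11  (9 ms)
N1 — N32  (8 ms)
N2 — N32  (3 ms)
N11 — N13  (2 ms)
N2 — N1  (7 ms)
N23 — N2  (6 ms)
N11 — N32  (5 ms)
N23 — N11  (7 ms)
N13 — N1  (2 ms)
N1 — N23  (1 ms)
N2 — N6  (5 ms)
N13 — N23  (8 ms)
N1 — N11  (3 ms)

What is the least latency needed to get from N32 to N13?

Candidate routes:
N32–N11–N13: 5+2 = 7
N32–N13: 8 = 8
N32–N23–N1–N13: 2+1+2 = 5
N32–N23–N6–N13: 2+1+3 = 6
Cheapest is N32–N23–N1–N13 at 5 ms.

5 ms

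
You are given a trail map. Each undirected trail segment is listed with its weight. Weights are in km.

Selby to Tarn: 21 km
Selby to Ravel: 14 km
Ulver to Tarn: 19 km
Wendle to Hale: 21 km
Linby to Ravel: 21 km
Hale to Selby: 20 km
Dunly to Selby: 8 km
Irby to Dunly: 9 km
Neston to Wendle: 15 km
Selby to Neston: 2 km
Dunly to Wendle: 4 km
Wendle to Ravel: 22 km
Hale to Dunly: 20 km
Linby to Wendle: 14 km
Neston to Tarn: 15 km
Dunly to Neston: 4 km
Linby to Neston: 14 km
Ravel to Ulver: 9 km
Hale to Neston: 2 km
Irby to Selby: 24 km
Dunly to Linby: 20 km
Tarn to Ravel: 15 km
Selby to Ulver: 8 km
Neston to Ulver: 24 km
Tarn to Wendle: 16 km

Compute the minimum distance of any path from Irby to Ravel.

29 km

Shortest distances from Irby:
Irby: 0
Dunly: 9  (via Irby)
Neston: 13  (via Dunly)
Wendle: 13  (via Dunly)
Hale: 15  (via Neston)
Selby: 15  (via Neston)
Ulver: 23  (via Selby)
Linby: 27  (via Neston)
Tarn: 28  (via Neston)
Ravel: 29  (via Selby)
Shortest route: Irby–Dunly–Neston–Selby–Ravel = 29 km.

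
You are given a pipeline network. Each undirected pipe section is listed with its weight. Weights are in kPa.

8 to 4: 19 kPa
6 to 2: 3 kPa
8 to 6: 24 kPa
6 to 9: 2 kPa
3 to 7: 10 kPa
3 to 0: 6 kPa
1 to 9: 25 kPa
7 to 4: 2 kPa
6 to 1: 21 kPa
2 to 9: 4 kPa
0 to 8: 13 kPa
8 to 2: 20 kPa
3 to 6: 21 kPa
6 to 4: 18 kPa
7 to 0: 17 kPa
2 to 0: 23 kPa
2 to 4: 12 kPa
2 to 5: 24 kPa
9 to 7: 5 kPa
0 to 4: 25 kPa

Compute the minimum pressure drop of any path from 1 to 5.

Compare a few routes:
1–6–2–5: 21+3+24 = 48
1–6–9–2–5: 21+2+4+24 = 51
The minimum is 48 kPa via 1–6–2–5.

48 kPa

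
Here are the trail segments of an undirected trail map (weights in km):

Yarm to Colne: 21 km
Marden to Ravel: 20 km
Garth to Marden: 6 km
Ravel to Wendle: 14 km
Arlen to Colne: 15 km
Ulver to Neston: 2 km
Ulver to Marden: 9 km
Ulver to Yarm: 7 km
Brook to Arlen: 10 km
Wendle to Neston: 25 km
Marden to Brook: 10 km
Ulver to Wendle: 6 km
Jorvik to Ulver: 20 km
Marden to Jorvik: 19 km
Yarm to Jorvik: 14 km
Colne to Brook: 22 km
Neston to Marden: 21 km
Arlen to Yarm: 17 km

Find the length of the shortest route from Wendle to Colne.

Running Dijkstra from Wendle:
Wendle: 0
Ulver: 6  (via Wendle)
Neston: 8  (via Ulver)
Yarm: 13  (via Ulver)
Ravel: 14  (via Wendle)
Marden: 15  (via Ulver)
Garth: 21  (via Marden)
Brook: 25  (via Marden)
Jorvik: 26  (via Ulver)
Arlen: 30  (via Yarm)
Colne: 34  (via Yarm)
Shortest route: Wendle → Ulver → Yarm → Colne = 34 km.

34 km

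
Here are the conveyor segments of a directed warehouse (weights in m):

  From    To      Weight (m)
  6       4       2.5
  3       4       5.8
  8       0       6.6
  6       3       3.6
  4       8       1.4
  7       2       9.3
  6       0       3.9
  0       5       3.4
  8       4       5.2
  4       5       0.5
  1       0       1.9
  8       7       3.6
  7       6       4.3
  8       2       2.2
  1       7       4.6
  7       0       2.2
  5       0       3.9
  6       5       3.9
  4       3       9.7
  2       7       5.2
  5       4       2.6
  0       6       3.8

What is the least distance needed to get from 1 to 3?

9.3 m

Candidate routes:
1 → 7 → 6 → 3: 4.6+4.3+3.6 = 12.5
1 → 0 → 6 → 3: 1.9+3.8+3.6 = 9.3
The minimum is 9.3 m via 1 → 0 → 6 → 3.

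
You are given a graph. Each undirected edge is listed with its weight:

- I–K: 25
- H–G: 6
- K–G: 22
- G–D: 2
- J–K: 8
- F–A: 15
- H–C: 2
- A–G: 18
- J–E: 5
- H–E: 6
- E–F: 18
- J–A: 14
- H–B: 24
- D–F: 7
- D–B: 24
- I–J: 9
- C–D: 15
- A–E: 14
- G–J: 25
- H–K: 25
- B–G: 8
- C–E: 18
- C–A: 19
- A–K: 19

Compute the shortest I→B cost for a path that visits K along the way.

Best I to K: I → J → K costing 17
Shortest K→B: K → G → B = 30
Total via K: 17 + 30 = 47.

47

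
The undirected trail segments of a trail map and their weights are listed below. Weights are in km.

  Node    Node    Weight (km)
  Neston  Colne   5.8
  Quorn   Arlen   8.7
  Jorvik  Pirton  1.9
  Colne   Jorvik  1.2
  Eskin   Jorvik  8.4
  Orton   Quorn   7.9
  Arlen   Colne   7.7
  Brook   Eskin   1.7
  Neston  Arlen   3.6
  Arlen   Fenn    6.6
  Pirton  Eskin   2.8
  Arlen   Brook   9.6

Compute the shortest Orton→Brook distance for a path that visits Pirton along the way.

Shortest Orton→Pirton: Orton–Quorn–Arlen–Colne–Jorvik–Pirton = 27.4
Best Pirton to Brook: Pirton–Eskin–Brook costing 4.5
Total via Pirton: 27.4 + 4.5 = 31.9 km.

31.9 km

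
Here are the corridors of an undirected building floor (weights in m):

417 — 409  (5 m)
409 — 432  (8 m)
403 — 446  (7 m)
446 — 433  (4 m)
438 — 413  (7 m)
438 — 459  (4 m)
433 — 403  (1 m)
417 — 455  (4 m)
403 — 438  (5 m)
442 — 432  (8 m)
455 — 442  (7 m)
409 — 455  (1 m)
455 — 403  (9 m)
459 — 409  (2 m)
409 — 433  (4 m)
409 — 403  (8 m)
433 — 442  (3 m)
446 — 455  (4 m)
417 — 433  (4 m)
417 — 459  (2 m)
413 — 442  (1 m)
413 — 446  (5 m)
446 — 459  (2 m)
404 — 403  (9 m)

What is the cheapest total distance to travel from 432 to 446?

12 m

Compare a few routes:
432 - 409 - 455 - 446: 8+1+4 = 13
432 - 442 - 433 - 446: 8+3+4 = 15
432 - 409 - 459 - 446: 8+2+2 = 12
432 - 442 - 413 - 446: 8+1+5 = 14
The minimum is 12 m via 432 - 409 - 459 - 446.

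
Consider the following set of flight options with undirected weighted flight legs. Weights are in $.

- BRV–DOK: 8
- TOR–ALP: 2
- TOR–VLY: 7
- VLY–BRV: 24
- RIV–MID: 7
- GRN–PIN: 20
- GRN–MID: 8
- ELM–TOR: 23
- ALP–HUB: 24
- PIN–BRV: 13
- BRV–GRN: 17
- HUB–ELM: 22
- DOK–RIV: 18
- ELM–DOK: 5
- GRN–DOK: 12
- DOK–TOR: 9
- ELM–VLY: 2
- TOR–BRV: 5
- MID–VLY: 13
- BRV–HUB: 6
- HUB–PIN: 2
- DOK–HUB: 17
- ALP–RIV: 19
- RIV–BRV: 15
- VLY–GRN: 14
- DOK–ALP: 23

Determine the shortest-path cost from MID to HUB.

$28

Enumerating some paths:
MID–RIV–BRV–HUB: 7+15+6 = 28
MID–GRN–PIN–HUB: 8+20+2 = 30
Cheapest is MID–RIV–BRV–HUB at $28.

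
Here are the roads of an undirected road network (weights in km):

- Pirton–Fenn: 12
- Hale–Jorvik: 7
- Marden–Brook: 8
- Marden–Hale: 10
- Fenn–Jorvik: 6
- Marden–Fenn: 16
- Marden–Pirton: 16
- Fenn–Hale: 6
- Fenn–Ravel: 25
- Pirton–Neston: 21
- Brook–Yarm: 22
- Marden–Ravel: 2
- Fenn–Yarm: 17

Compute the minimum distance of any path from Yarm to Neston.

Shortest distances from Yarm:
Yarm: 0
Fenn: 17  (via Yarm)
Brook: 22  (via Yarm)
Jorvik: 23  (via Fenn)
Hale: 23  (via Fenn)
Pirton: 29  (via Fenn)
Marden: 30  (via Brook)
Ravel: 32  (via Marden)
Neston: 50  (via Pirton)
Shortest route: Yarm → Fenn → Pirton → Neston = 50 km.

50 km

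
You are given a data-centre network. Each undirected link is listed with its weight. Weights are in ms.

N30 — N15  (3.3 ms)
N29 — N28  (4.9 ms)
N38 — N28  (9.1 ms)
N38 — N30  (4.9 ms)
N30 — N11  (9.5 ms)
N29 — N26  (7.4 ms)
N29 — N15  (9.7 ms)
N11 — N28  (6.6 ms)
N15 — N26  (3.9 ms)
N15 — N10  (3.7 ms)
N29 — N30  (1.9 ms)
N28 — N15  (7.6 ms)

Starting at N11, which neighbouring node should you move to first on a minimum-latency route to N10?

Candidate routes:
N11–N28–N15–N10: 6.6+7.6+3.7 = 17.9
N11–N30–N15–N10: 9.5+3.3+3.7 = 16.5
Cheapest is N11–N30–N15–N10 at 16.5 ms.
So from N11 the first move is to N30.

N30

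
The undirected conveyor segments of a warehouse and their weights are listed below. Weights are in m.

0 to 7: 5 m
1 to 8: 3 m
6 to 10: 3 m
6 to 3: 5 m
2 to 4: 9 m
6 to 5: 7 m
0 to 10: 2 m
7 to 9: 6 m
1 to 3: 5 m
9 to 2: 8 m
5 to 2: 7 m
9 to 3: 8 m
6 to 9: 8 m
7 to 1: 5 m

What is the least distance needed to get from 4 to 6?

23 m

Running Dijkstra from 4:
4: 0
2: 9  (via 4)
5: 16  (via 2)
9: 17  (via 2)
6: 23  (via 5)
Shortest route: 4 → 2 → 5 → 6 = 23 m.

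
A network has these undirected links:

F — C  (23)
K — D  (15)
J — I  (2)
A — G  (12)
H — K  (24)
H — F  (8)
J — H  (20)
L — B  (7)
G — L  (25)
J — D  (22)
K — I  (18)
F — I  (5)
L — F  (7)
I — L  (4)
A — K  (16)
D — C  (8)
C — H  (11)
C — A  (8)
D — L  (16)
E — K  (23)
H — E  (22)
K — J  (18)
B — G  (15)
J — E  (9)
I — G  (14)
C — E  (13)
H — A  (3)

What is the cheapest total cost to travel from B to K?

29

Candidate routes:
B - L - I - J - K: 7+4+2+18 = 31
B - L - D - K: 7+16+15 = 38
B - L - F - I - K: 7+7+5+18 = 37
B - L - I - K: 7+4+18 = 29
Cheapest is B - L - I - K at 29.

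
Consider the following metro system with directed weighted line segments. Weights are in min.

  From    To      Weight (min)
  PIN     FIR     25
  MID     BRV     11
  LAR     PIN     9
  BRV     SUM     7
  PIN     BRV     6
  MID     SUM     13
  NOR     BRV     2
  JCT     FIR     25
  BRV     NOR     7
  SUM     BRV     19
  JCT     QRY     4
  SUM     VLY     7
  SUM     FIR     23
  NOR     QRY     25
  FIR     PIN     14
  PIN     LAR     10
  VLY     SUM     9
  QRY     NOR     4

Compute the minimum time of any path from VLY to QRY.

Enumerating some paths:
VLY - SUM - FIR - PIN - BRV - NOR - QRY: 9+23+14+6+7+25 = 84
VLY - SUM - BRV - NOR - QRY: 9+19+7+25 = 60
Cheapest is VLY - SUM - BRV - NOR - QRY at 60 min.

60 min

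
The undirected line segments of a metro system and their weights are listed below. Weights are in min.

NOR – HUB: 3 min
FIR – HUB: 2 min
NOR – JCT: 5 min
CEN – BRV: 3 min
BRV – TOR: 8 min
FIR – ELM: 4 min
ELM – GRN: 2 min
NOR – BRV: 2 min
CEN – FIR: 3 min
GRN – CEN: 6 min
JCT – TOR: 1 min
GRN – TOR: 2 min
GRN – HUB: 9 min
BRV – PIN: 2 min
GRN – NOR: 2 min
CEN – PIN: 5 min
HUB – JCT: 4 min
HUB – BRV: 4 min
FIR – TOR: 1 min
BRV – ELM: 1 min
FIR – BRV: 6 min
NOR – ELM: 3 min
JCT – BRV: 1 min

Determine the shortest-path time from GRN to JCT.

3 min

Enumerating some paths:
GRN–TOR–JCT: 2+1 = 3
GRN–NOR–BRV–JCT: 2+2+1 = 5
GRN–ELM–BRV–JCT: 2+1+1 = 4
The minimum is 3 min via GRN–TOR–JCT.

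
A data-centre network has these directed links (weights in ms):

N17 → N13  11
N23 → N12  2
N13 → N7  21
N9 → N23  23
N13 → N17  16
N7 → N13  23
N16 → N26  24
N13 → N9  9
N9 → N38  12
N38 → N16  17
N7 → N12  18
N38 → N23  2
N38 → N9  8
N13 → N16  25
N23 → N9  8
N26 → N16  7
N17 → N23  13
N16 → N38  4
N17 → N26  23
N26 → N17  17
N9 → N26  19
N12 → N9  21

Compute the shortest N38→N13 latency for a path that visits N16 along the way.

69 ms

Shortest N38→N16: N38 → N16 = 17
Shortest N16→N13: N16 → N26 → N17 → N13 = 52
Total via N16: 17 + 52 = 69 ms.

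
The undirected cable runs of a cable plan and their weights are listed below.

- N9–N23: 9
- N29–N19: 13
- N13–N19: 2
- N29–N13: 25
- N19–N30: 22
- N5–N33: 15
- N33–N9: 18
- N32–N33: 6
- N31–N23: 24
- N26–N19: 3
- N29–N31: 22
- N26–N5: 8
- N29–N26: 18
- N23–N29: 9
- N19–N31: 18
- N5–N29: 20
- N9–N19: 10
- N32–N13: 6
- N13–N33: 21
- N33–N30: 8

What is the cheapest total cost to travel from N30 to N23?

35

Enumerating some paths:
N30 → N19 → N9 → N23: 22+10+9 = 41
N30 → N33 → N32 → N13 → N19 → N9 → N23: 8+6+6+2+10+9 = 41
N30 → N33 → N32 → N13 → N19 → N29 → N23: 8+6+6+2+13+9 = 44
N30 → N33 → N9 → N23: 8+18+9 = 35
Cheapest is N30 → N33 → N9 → N23 at 35.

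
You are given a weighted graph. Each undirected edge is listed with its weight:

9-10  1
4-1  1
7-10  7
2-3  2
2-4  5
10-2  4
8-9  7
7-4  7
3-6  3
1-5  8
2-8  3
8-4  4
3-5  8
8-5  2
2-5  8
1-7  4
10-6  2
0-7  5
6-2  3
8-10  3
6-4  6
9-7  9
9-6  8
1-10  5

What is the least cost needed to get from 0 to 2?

15

Shortest distances from 0:
0: 0
7: 5  (via 0)
1: 9  (via 7)
4: 10  (via 1)
10: 12  (via 7)
9: 13  (via 10)
6: 14  (via 10)
8: 14  (via 4)
2: 15  (via 4)
Shortest route: 0 → 7 → 1 → 4 → 2 = 15.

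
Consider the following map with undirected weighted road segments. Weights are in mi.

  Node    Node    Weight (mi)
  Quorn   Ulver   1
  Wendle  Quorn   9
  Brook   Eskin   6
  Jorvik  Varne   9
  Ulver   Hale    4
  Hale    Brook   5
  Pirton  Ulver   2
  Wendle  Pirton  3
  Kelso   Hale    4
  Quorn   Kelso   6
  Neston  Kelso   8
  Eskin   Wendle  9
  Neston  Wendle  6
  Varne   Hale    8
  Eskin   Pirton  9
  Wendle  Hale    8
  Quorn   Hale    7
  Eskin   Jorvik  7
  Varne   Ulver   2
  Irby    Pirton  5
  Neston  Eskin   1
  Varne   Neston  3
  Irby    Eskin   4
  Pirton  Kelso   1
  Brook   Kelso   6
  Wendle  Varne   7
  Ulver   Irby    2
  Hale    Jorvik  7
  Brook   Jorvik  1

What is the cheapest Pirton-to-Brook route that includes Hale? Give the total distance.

10 mi

Shortest Pirton→Hale: Pirton → Kelso → Hale = 5
Shortest Hale→Brook: Hale → Brook = 5
Total via Hale: 5 + 5 = 10 mi.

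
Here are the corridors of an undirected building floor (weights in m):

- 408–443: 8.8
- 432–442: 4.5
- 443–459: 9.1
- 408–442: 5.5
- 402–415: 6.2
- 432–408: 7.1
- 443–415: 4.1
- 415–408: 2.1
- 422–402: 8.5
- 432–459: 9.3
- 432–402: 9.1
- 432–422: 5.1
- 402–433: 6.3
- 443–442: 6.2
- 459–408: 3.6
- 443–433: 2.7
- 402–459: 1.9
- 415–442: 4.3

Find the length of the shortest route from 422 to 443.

Compare a few routes:
422 → 432 → 442 → 443: 5.1+4.5+6.2 = 15.8
422 → 402 → 433 → 443: 8.5+6.3+2.7 = 17.5
422 → 432 → 442 → 415 → 443: 5.1+4.5+4.3+4.1 = 18
Cheapest is 422 → 432 → 442 → 443 at 15.8 m.

15.8 m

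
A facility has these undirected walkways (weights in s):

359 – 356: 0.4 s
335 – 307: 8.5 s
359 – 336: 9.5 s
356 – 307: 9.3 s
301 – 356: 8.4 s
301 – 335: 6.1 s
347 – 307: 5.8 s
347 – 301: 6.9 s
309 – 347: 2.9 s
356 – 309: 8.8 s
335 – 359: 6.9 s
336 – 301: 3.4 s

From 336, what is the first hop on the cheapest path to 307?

Candidate routes:
336–301–347–307: 3.4+6.9+5.8 = 16.1
336–301–335–307: 3.4+6.1+8.5 = 18
The minimum is 16.1 s via 336–301–347–307.
So from 336 the first move is to 301.

301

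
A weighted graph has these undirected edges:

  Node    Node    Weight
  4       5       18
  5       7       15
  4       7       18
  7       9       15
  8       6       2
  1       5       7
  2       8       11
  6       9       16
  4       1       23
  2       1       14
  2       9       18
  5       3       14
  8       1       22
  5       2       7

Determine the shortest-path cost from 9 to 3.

39

Running Dijkstra from 9:
9: 0
7: 15  (via 9)
6: 16  (via 9)
2: 18  (via 9)
8: 18  (via 6)
5: 25  (via 2)
1: 32  (via 2)
4: 33  (via 7)
3: 39  (via 5)
Shortest route: 9 → 2 → 5 → 3 = 39.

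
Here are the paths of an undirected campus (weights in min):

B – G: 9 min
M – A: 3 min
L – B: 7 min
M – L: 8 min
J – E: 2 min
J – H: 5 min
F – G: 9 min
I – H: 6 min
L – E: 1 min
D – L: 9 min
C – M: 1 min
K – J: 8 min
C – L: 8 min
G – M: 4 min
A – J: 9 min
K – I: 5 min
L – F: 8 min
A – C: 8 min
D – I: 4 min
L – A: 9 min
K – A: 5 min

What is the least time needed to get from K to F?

19 min

Enumerating some paths:
K → A → M → L → F: 5+3+8+8 = 24
K → A → L → F: 5+9+8 = 22
K → J → E → L → F: 8+2+1+8 = 19
K → A → M → G → F: 5+3+4+9 = 21
Cheapest is K → J → E → L → F at 19 min.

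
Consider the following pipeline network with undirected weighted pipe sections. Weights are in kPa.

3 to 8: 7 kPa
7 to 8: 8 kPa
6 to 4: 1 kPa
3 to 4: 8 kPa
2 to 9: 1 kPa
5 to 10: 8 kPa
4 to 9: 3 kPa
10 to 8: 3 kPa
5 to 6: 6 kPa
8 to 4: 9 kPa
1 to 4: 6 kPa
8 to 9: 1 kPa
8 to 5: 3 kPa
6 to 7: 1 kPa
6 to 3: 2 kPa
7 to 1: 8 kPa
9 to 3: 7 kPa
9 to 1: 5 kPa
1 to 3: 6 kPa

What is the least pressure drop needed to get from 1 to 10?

Compare a few routes:
1 → 4 → 9 → 8 → 10: 6+3+1+3 = 13
1 → 3 → 8 → 10: 6+7+3 = 16
1 → 9 → 8 → 10: 5+1+3 = 9
The minimum is 9 kPa via 1 → 9 → 8 → 10.

9 kPa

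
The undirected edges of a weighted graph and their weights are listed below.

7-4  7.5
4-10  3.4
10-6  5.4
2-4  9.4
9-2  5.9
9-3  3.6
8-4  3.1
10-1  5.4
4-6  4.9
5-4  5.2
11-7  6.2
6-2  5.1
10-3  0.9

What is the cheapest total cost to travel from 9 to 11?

21.6

Shortest distances from 9:
9: 0
3: 3.6  (via 9)
10: 4.5  (via 3)
2: 5.9  (via 9)
4: 7.9  (via 10)
1: 9.9  (via 10)
6: 9.9  (via 10)
8: 11  (via 4)
5: 13.1  (via 4)
7: 15.4  (via 4)
11: 21.6  (via 7)
Shortest route: 9–3–10–4–7–11 = 21.6.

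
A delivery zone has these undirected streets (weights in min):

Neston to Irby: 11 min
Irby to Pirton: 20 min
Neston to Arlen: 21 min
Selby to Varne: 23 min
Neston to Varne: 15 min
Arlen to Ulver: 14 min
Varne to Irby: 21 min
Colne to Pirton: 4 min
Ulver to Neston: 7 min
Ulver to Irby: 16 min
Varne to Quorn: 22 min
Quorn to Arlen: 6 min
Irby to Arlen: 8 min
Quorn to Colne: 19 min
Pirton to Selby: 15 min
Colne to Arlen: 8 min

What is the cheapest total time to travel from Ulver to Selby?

41 min

Settle nodes by increasing distance from Ulver:
Ulver: 0
Neston: 7  (via Ulver)
Arlen: 14  (via Ulver)
Irby: 16  (via Ulver)
Quorn: 20  (via Arlen)
Varne: 22  (via Neston)
Colne: 22  (via Arlen)
Pirton: 26  (via Colne)
Selby: 41  (via Pirton)
Shortest route: Ulver–Arlen–Colne–Pirton–Selby = 41 min.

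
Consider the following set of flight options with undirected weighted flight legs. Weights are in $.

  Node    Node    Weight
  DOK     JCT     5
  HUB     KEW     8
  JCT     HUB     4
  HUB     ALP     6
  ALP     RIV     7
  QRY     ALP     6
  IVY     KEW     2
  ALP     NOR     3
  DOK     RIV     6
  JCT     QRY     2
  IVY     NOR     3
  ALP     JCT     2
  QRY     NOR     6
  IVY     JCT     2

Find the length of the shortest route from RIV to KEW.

$13

Enumerating some paths:
RIV → ALP → JCT → IVY → KEW: 7+2+2+2 = 13
RIV → DOK → JCT → IVY → KEW: 6+5+2+2 = 15
The minimum is $13 via RIV → ALP → JCT → IVY → KEW.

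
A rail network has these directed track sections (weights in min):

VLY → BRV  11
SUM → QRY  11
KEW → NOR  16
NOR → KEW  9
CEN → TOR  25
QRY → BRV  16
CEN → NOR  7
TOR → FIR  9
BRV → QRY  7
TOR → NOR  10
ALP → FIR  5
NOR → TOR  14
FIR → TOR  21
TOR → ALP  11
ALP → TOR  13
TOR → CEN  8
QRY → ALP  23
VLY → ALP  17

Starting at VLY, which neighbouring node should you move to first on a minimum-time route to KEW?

Enumerating some paths:
VLY–ALP–FIR–TOR–NOR–KEW: 17+5+21+10+9 = 62
VLY–ALP–FIR–TOR–CEN–NOR–KEW: 17+5+21+8+7+9 = 67
VLY–ALP–TOR–NOR–KEW: 17+13+10+9 = 49
VLY–ALP–TOR–CEN–NOR–KEW: 17+13+8+7+9 = 54
Cheapest is VLY–ALP–TOR–NOR–KEW at 49 min.
So from VLY the first move is to ALP.

ALP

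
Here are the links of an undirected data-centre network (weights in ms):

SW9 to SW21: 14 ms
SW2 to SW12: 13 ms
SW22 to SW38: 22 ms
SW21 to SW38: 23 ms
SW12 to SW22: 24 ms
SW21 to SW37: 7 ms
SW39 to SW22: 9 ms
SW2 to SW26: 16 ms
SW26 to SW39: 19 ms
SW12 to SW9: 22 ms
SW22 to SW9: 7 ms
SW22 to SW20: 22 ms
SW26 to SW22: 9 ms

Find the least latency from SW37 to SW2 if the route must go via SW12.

Shortest SW37→SW12: SW37 → SW21 → SW9 → SW12 = 43
Best SW12 to SW2: SW12 → SW2 costing 13
Total via SW12: 43 + 13 = 56 ms.

56 ms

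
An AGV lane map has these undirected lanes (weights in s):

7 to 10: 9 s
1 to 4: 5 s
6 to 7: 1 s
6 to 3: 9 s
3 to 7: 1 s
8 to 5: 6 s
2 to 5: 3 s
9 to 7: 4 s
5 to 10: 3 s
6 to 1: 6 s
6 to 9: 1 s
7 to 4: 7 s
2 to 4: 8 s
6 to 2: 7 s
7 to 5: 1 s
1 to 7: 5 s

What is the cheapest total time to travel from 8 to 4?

Compare a few routes:
8–5–7–1–4: 6+1+5+5 = 17
8–5–2–4: 6+3+8 = 17
8–5–7–4: 6+1+7 = 14
8–5–7–6–1–4: 6+1+1+6+5 = 19
Cheapest is 8–5–7–4 at 14 s.

14 s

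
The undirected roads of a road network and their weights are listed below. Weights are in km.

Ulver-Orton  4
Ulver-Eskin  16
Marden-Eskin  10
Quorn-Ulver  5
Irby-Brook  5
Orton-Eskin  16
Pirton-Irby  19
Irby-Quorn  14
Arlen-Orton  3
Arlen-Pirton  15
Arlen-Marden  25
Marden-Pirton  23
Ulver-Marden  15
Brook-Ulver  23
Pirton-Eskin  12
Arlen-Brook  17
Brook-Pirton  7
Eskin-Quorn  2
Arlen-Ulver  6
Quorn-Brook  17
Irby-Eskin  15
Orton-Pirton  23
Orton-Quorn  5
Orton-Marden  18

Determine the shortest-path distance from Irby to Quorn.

14 km

Running Dijkstra from Irby:
Irby: 0
Brook: 5  (via Irby)
Pirton: 12  (via Brook)
Quorn: 14  (via Irby)
Shortest route: Irby–Quorn = 14 km.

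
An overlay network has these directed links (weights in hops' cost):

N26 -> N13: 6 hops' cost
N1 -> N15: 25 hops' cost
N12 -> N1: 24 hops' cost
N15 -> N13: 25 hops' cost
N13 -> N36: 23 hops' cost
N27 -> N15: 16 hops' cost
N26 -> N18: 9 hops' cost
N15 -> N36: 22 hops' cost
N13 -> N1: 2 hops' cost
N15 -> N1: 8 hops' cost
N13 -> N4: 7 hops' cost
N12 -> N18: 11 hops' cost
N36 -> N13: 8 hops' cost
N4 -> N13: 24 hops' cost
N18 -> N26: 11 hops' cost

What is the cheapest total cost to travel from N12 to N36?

Enumerating some paths:
N12 - N1 - N15 - N36: 24+25+22 = 71
N12 - N18 - N26 - N13 - N36: 11+11+6+23 = 51
N12 - N18 - N26 - N13 - N1 - N15 - N36: 11+11+6+2+25+22 = 77
Cheapest is N12 - N18 - N26 - N13 - N36 at 51 hops' cost.

51 hops' cost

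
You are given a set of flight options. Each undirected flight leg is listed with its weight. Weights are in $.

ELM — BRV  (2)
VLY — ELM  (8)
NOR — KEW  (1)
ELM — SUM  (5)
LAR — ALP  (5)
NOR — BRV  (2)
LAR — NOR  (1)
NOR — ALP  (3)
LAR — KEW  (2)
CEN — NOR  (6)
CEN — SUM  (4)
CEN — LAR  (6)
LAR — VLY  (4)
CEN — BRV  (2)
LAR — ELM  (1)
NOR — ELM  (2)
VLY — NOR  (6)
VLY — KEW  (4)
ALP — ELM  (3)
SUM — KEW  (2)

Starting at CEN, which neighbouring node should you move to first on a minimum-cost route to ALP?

Candidate routes:
CEN → BRV → NOR → ALP: 2+2+3 = 7
CEN → NOR → ALP: 6+3 = 9
CEN → BRV → NOR → ELM → ALP: 2+2+2+3 = 9
Cheapest is CEN → BRV → NOR → ALP at $7.
So from CEN the first move is to BRV.

BRV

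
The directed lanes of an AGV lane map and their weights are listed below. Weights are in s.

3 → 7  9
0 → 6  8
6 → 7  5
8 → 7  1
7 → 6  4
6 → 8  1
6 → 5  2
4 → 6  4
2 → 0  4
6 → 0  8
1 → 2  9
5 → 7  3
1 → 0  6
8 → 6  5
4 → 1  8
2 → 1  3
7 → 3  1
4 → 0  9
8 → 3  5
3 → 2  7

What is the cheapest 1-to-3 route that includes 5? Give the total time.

Shortest 1→5: 1 → 0 → 6 → 5 = 16
Shortest 5→3: 5 → 7 → 3 = 4
Total via 5: 16 + 4 = 20 s.

20 s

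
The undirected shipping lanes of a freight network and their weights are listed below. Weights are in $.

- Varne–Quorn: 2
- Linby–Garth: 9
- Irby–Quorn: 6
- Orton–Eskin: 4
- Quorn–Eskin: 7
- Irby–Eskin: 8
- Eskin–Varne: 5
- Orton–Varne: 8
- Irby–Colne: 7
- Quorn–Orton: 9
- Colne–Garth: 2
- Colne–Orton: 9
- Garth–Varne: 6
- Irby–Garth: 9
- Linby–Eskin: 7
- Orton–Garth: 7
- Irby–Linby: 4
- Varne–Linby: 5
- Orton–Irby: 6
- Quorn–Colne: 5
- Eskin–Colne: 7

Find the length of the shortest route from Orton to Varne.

$8

Enumerating some paths:
Orton → Quorn → Varne: 9+2 = 11
Orton → Varne: 8 = 8
Orton → Eskin → Varne: 4+5 = 9
The minimum is $8 via Orton → Varne.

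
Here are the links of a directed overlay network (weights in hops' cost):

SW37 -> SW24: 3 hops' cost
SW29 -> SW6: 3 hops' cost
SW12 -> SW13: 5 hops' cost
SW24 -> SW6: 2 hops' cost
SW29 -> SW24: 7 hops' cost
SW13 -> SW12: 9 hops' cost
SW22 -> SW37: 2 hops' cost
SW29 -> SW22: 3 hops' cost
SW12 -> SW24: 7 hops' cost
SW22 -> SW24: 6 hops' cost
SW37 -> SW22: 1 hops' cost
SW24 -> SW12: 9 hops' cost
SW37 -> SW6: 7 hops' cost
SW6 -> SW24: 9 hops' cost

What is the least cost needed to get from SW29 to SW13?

21 hops' cost

Candidate routes:
SW29–SW22–SW37–SW24–SW12–SW13: 3+2+3+9+5 = 22
SW29–SW24–SW12–SW13: 7+9+5 = 21
Cheapest is SW29–SW24–SW12–SW13 at 21 hops' cost.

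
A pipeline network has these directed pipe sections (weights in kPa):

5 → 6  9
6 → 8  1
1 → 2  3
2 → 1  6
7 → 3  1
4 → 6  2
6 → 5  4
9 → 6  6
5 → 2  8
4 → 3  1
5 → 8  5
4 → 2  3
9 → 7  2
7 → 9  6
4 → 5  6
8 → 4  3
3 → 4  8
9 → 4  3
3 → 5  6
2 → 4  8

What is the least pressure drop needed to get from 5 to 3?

9 kPa

Settle nodes by increasing distance from 5:
5: 0
8: 5  (via 5)
2: 8  (via 5)
4: 8  (via 8)
3: 9  (via 4)
Shortest route: 5 → 8 → 4 → 3 = 9 kPa.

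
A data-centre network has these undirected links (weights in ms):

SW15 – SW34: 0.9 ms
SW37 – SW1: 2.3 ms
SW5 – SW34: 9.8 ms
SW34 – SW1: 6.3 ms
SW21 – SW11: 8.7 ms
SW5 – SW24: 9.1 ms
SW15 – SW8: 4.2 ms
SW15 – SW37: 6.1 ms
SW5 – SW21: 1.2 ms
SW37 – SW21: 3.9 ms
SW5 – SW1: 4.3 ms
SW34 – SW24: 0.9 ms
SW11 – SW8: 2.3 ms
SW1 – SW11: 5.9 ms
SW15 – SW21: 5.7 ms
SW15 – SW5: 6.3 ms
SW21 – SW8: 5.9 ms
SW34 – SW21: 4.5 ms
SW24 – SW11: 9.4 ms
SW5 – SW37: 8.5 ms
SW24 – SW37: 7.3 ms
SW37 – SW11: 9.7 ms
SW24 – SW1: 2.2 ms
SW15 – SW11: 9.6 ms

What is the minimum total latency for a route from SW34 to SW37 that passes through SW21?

Shortest SW34→SW21: SW34 → SW21 = 4.5
Shortest SW21→SW37: SW21 → SW37 = 3.9
Total via SW21: 4.5 + 3.9 = 8.4 ms.

8.4 ms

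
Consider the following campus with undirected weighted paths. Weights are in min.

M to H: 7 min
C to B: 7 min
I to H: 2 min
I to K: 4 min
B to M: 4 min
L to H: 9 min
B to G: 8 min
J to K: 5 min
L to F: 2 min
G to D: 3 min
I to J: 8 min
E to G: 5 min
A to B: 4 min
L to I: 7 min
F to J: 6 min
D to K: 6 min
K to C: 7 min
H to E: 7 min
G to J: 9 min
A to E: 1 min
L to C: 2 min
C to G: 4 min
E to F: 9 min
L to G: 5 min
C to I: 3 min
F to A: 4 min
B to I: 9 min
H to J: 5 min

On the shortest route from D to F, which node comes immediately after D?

Enumerating some paths:
D–G–C–L–F: 3+4+2+2 = 11
D–G–L–F: 3+5+2 = 10
D–G–E–F: 3+5+9 = 17
D–G–E–A–F: 3+5+1+4 = 13
Cheapest is D–G–L–F at 10 min.
So from D the first move is to G.

G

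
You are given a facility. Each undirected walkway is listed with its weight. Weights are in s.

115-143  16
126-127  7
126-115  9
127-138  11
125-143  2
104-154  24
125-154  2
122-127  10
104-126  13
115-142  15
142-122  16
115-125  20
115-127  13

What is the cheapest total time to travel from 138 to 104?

31 s

Shortest distances from 138:
138: 0
127: 11  (via 138)
126: 18  (via 127)
122: 21  (via 127)
115: 24  (via 127)
104: 31  (via 126)
Shortest route: 138 → 127 → 126 → 104 = 31 s.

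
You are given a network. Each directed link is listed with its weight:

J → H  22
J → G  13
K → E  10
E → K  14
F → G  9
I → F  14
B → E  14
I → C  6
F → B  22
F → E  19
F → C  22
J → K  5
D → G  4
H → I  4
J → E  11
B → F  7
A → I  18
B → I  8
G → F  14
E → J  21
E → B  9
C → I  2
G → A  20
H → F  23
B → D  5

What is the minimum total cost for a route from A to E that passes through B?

68

Best A to B: A–I–F–B costing 54
Best B to E: B–E costing 14
Total via B: 54 + 14 = 68.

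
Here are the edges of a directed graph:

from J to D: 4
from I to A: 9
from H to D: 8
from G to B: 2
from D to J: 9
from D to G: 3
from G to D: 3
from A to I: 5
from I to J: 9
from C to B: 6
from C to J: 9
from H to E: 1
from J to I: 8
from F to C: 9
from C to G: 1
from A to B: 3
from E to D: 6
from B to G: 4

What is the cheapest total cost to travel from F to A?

35

Settle nodes by increasing distance from F:
F: 0
C: 9  (via F)
G: 10  (via C)
B: 12  (via G)
D: 13  (via G)
J: 18  (via C)
I: 26  (via J)
A: 35  (via I)
Shortest route: F–C–J–I–A = 35.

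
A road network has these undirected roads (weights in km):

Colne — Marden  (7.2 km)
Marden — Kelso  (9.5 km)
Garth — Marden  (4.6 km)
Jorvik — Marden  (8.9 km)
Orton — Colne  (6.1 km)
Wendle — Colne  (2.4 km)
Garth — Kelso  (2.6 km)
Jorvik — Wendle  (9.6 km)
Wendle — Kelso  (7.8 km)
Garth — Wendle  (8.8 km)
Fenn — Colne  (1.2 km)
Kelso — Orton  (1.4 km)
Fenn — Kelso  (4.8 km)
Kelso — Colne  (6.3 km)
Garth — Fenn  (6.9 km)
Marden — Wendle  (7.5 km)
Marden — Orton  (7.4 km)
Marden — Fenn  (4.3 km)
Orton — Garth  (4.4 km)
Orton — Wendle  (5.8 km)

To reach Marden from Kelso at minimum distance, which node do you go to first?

Candidate routes:
Kelso → Fenn → Marden: 4.8+4.3 = 9.1
Kelso → Orton → Marden: 1.4+7.4 = 8.8
Kelso → Garth → Marden: 2.6+4.6 = 7.2
Cheapest is Kelso → Garth → Marden at 7.2 km.
So from Kelso the first move is to Garth.

Garth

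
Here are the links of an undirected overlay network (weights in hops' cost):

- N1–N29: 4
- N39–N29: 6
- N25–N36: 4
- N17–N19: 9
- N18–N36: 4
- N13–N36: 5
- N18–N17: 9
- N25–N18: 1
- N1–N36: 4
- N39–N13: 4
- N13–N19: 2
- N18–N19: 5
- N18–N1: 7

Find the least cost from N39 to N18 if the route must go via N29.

17 hops' cost

Best N39 to N29: N39 → N29 costing 6
Best N29 to N18: N29 → N1 → N18 costing 11
Total via N29: 6 + 11 = 17 hops' cost.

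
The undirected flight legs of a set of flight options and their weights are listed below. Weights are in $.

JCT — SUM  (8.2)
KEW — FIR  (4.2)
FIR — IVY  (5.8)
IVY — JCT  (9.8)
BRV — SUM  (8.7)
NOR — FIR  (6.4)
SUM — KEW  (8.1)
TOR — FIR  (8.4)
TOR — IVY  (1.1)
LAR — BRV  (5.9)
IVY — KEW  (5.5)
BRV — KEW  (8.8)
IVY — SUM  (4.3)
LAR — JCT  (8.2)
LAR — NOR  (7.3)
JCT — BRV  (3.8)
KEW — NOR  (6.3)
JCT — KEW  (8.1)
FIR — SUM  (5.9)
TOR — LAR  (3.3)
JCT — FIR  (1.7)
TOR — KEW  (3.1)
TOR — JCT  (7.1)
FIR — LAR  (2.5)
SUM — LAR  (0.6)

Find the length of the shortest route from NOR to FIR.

Candidate routes:
NOR - FIR: 6.4 = 6.4
NOR - LAR - FIR: 7.3+2.5 = 9.8
NOR - KEW - FIR: 6.3+4.2 = 10.5
The minimum is $6.4 via NOR - FIR.

$6.4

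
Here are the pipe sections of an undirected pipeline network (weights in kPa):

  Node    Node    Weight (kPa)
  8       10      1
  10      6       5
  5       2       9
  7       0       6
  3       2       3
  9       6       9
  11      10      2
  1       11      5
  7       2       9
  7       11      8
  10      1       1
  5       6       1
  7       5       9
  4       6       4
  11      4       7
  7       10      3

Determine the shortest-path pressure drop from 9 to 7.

Running Dijkstra from 9:
9: 0
6: 9  (via 9)
5: 10  (via 6)
4: 13  (via 6)
10: 14  (via 6)
1: 15  (via 10)
8: 15  (via 10)
11: 16  (via 10)
7: 17  (via 10)
Shortest route: 9–6–10–7 = 17 kPa.

17 kPa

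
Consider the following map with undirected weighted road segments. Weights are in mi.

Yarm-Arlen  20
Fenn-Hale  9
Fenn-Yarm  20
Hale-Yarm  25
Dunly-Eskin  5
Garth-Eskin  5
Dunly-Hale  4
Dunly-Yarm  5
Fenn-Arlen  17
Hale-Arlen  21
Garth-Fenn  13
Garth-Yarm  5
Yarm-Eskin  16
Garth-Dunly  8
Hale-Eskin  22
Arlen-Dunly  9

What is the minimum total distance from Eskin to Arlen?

Shortest distances from Eskin:
Eskin: 0
Dunly: 5  (via Eskin)
Garth: 5  (via Eskin)
Hale: 9  (via Dunly)
Yarm: 10  (via Dunly)
Arlen: 14  (via Dunly)
Shortest route: Eskin–Dunly–Arlen = 14 mi.

14 mi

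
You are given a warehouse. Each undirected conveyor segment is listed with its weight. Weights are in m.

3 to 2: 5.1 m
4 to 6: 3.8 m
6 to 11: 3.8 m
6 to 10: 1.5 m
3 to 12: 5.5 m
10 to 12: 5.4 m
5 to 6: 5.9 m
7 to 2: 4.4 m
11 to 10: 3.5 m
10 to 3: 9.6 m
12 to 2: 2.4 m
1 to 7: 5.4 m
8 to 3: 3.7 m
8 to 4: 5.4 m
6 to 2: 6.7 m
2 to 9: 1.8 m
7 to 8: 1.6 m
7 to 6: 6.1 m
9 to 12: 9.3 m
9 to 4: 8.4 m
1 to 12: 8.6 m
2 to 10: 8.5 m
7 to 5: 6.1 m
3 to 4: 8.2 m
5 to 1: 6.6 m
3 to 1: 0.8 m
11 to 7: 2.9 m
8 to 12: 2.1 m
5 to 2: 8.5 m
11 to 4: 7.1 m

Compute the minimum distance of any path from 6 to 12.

Compare a few routes:
6–10–12: 1.5+5.4 = 6.9
6–11–7–8–12: 3.8+2.9+1.6+2.1 = 10.4
6–2–12: 6.7+2.4 = 9.1
6–7–8–12: 6.1+1.6+2.1 = 9.8
The minimum is 6.9 m via 6–10–12.

6.9 m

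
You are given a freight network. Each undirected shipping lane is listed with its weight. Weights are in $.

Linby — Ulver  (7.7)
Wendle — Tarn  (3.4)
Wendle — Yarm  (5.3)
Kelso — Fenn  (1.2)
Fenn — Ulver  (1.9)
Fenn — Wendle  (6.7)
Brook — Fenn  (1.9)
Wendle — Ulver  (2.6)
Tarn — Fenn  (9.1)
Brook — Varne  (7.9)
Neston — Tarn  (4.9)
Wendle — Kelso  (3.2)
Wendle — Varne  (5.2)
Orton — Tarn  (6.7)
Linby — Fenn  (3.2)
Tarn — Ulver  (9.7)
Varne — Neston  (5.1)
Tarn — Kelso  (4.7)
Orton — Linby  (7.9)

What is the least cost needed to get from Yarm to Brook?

Compare a few routes:
Yarm–Wendle–Kelso–Fenn–Brook: 5.3+3.2+1.2+1.9 = 11.6
Yarm–Wendle–Ulver–Fenn–Brook: 5.3+2.6+1.9+1.9 = 11.7
Yarm–Wendle–Tarn–Kelso–Fenn–Brook: 5.3+3.4+4.7+1.2+1.9 = 16.5
Yarm–Wendle–Fenn–Brook: 5.3+6.7+1.9 = 13.9
The minimum is $11.6 via Yarm–Wendle–Kelso–Fenn–Brook.

$11.6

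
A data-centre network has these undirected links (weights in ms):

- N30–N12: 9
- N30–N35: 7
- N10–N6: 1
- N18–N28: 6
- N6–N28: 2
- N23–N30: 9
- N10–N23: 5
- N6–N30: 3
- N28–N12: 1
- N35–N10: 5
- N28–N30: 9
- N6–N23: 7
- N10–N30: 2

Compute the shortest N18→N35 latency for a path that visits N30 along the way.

Shortest N18→N30: N18–N28–N6–N30 = 11
Shortest N30→N35: N30–N35 = 7
Total via N30: 11 + 7 = 18 ms.

18 ms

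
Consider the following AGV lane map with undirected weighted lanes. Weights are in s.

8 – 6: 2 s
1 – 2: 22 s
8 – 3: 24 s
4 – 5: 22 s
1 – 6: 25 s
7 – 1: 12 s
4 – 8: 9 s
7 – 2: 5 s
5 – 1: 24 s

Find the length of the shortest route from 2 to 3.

68 s

Enumerating some paths:
2–1–5–4–8–3: 22+24+22+9+24 = 101
2–1–6–8–3: 22+25+2+24 = 73
2–7–1–5–4–8–3: 5+12+24+22+9+24 = 96
2–7–1–6–8–3: 5+12+25+2+24 = 68
Cheapest is 2–7–1–6–8–3 at 68 s.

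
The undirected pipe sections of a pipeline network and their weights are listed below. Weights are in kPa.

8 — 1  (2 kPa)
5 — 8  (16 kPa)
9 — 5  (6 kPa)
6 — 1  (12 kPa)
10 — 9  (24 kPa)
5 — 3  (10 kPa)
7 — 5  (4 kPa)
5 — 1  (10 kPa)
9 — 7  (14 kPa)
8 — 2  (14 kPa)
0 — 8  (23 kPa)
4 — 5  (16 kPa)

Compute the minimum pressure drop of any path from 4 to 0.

51 kPa

Shortest distances from 4:
4: 0
5: 16  (via 4)
7: 20  (via 5)
9: 22  (via 5)
1: 26  (via 5)
3: 26  (via 5)
8: 28  (via 1)
6: 38  (via 1)
2: 42  (via 8)
10: 46  (via 9)
0: 51  (via 8)
Shortest route: 4 → 5 → 1 → 8 → 0 = 51 kPa.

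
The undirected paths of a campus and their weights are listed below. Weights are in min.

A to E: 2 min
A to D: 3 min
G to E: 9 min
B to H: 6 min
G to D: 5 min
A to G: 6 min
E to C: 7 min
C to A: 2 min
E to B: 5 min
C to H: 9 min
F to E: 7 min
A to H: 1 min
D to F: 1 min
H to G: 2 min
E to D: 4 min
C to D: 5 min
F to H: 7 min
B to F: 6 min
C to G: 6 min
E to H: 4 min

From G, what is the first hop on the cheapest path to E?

Compare a few routes:
G → H → A → E: 2+1+2 = 5
G → D → E: 5+4 = 9
G → H → E: 2+4 = 6
G → A → E: 6+2 = 8
Cheapest is G → H → A → E at 5 min.
So from G the first move is to H.

H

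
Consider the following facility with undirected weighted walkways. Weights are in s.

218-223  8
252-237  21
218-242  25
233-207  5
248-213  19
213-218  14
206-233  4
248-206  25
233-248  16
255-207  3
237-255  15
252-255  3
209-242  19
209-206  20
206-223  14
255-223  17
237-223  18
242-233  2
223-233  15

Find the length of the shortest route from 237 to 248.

39 s

Candidate routes:
237 → 255 → 207 → 233 → 248: 15+3+5+16 = 39
237 → 252 → 255 → 207 → 233 → 248: 21+3+3+5+16 = 48
The minimum is 39 s via 237 → 255 → 207 → 233 → 248.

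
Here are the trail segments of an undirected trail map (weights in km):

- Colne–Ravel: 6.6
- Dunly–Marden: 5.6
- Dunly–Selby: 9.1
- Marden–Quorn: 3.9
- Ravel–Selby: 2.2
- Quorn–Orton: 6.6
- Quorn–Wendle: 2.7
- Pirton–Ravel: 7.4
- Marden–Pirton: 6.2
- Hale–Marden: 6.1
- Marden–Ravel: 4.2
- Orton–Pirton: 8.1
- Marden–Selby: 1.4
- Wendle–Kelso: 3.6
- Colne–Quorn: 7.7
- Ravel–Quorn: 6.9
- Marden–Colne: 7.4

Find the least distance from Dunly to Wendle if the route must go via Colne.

23.4 km

Shortest Dunly→Colne: Dunly–Marden–Colne = 13
Shortest Colne→Wendle: Colne–Quorn–Wendle = 10.4
Total via Colne: 13 + 10.4 = 23.4 km.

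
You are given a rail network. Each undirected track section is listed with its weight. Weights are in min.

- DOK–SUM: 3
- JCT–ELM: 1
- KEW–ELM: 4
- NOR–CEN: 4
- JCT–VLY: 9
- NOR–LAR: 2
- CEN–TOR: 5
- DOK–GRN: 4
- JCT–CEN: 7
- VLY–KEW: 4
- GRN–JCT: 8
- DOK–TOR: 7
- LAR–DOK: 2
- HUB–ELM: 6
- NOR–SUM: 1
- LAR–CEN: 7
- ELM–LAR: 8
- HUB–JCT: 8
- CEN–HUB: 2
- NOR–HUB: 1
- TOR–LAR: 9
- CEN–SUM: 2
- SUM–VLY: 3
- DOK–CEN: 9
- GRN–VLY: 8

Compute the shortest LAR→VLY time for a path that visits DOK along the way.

Best LAR to DOK: LAR–DOK costing 2
Shortest DOK→VLY: DOK–SUM–VLY = 6
Total via DOK: 2 + 6 = 8 min.

8 min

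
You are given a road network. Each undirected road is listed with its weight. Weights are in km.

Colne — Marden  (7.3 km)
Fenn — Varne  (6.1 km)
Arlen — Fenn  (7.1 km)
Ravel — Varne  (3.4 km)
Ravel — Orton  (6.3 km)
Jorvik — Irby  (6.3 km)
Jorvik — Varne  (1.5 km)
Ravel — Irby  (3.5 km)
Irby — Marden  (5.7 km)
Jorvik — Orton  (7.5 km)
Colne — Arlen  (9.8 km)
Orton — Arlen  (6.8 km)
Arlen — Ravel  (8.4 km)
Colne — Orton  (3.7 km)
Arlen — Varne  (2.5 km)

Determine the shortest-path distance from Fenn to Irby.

13 km

Running Dijkstra from Fenn:
Fenn: 0
Varne: 6.1  (via Fenn)
Arlen: 7.1  (via Fenn)
Jorvik: 7.6  (via Varne)
Ravel: 9.5  (via Varne)
Irby: 13  (via Ravel)
Shortest route: Fenn–Varne–Ravel–Irby = 13 km.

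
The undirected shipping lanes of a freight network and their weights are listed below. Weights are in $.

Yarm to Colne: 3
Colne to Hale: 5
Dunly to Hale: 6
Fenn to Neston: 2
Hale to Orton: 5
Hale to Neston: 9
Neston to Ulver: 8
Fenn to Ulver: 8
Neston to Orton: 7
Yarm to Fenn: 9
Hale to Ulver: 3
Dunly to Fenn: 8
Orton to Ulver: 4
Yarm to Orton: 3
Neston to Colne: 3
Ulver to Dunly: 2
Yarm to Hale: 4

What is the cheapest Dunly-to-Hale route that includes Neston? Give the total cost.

$18

Shortest Dunly→Neston: Dunly–Ulver–Neston = 10
Best Neston to Hale: Neston–Colne–Hale costing 8
Total via Neston: 10 + 8 = $18.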